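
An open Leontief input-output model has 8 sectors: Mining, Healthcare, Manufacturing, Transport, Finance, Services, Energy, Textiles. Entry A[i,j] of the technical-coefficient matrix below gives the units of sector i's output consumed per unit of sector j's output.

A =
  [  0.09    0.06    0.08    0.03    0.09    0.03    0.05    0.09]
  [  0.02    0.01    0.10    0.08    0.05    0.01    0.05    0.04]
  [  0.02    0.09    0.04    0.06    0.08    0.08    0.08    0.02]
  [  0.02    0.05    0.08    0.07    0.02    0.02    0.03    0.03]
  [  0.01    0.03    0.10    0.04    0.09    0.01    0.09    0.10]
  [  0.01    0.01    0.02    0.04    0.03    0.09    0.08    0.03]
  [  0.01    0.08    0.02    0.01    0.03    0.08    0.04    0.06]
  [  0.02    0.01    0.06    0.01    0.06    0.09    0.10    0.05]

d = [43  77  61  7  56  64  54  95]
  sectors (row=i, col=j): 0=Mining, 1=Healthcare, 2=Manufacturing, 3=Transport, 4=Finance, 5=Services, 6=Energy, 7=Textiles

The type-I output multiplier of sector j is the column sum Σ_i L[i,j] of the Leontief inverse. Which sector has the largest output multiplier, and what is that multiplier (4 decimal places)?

Form M = I − A:
  [  0.91   -0.06   -0.08   -0.03   -0.09   -0.03   -0.05   -0.09]
  [ -0.02    0.99   -0.10   -0.08   -0.05   -0.01   -0.05   -0.04]
  [ -0.02   -0.09    0.96   -0.06   -0.08   -0.08   -0.08   -0.02]
  [ -0.02   -0.05   -0.08    0.93   -0.02   -0.02   -0.03   -0.03]
  [ -0.01   -0.03   -0.10   -0.04    0.91   -0.01   -0.09   -0.10]
  [ -0.01   -0.01   -0.02   -0.04   -0.03    0.91   -0.08   -0.03]
  [ -0.01   -0.08   -0.02   -0.01   -0.03   -0.08    0.96   -0.06]
  [ -0.02   -0.01   -0.06   -0.01   -0.06   -0.09   -0.10    0.95]
Leontief inverse L = M⁻¹:
  [  1.1122    0.0986    0.1360    0.0653    0.1441    0.0762    0.1108    0.1390]
  [  0.0321    1.0406    0.1357    0.1064    0.0835    0.0423    0.0890    0.0688]
  [  0.0339    0.1214    1.0862    0.0939    0.1196    0.1184    0.1287    0.0586]
  [  0.0311    0.0750    0.1124    1.0953    0.0483    0.0472    0.0632    0.0536]
  [  0.0240    0.0663    0.1460    0.0702    1.1352    0.0550    0.1447    0.1407]
  [  0.0182    0.0306    0.0441    0.0583    0.0528    1.1207    0.1120    0.0538]
  [  0.0195    0.0981    0.0506    0.0320    0.0572    0.1106    1.0765    0.0856]
  [  0.0315    0.0389    0.0928    0.0333    0.0947    0.1313    0.1451    1.0835]
Total output x = L · d:
  x_0 = 1.1122·43 + 0.0986·77 + 0.1360·61 + 0.0653·7 + 0.1441·56 + 0.0762·64 + 0.1108·54 + 0.1390·95 = 96.3022
  x_1 = 0.0321·43 + 1.0406·77 + 0.1357·61 + 0.1064·7 + 0.0835·56 + 0.0423·64 + 0.0890·54 + 0.0688·95 = 109.2521
  x_2 = 0.0339·43 + 0.1214·77 + 1.0862·61 + 0.0939·7 + 0.1196·56 + 0.1184·64 + 0.1287·54 + 0.0586·95 = 104.5168
  x_3 = 0.0311·43 + 0.0750·77 + 0.1124·61 + 1.0953·7 + 0.0483·56 + 0.0472·64 + 0.0632·54 + 0.0536·95 = 35.8676
  x_4 = 0.0240·43 + 0.0663·77 + 0.1460·61 + 0.0702·7 + 1.1352·56 + 0.0550·64 + 0.1447·54 + 0.1407·95 = 103.8049
  x_5 = 0.0182·43 + 0.0306·77 + 0.0441·61 + 0.0583·7 + 0.0528·56 + 1.1207·64 + 0.1120·54 + 0.0538·95 = 92.0837
  x_6 = 0.0195·43 + 0.0981·77 + 0.0506·61 + 0.0320·7 + 0.0572·56 + 0.1106·64 + 1.0765·54 + 0.0856·95 = 88.2464
  x_7 = 0.0315·43 + 0.0389·77 + 0.0928·61 + 0.0333·7 + 0.0947·56 + 0.1313·64 + 0.1451·54 + 1.0835·95 = 134.7250
Output multipliers (column sums of L):
  Mining: 1.3025
  Healthcare: 1.5694
  Manufacturing: 1.8037
  Transport: 1.5547
  Finance: 1.7355
  Services: 1.7018
  Energy: 1.8700
  Textiles: 1.6837

Energy (1.8700)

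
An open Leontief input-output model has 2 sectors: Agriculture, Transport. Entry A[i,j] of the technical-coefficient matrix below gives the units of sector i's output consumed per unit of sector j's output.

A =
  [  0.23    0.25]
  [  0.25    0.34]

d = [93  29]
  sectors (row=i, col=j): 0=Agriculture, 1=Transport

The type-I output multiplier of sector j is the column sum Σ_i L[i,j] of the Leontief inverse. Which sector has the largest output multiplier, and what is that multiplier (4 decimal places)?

Transport (2.2885)

Form M = I − A:
  [  0.77   -0.25]
  [ -0.25    0.66]
Leontief inverse L = M⁻¹:
  [  1.4808    0.5609]
  [  0.5609    1.7276]
Total output x = L · d:
  x_0 = 1.4808·93 + 0.5609·29 = 153.9825
  x_1 = 0.5609·93 + 1.7276·29 = 102.2661
Output multipliers (column sums of L):
  Agriculture: 2.0417
  Transport: 2.2885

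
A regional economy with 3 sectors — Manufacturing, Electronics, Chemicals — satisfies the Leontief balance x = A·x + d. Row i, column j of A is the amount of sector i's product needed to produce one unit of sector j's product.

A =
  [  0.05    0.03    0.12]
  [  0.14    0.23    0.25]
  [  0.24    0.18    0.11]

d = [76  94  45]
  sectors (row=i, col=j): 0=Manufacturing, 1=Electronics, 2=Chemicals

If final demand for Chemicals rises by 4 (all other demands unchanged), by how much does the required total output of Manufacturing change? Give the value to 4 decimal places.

Form M = I − A:
  [  0.95   -0.03   -0.12]
  [ -0.14    0.77   -0.25]
  [ -0.24   -0.18    0.89]
Leontief inverse L = M⁻¹:
  [  1.1087    0.0836    0.1730]
  [  0.3196    1.4141    0.4403]
  [  0.3636    0.3085    1.2593]
Total output x = L · d:
  x_0 = 1.1087·76 + 0.0836·94 + 0.1730·45 = 99.9027
  x_1 = 0.3196·76 + 1.4141·94 + 0.4403·45 = 177.0296
  x_2 = 0.3636·76 + 0.3085·94 + 1.2593·45 = 113.3056
Δx_0 = L[0,2] · Δd_2 = 0.1730 · 4 = 0.6919

0.6919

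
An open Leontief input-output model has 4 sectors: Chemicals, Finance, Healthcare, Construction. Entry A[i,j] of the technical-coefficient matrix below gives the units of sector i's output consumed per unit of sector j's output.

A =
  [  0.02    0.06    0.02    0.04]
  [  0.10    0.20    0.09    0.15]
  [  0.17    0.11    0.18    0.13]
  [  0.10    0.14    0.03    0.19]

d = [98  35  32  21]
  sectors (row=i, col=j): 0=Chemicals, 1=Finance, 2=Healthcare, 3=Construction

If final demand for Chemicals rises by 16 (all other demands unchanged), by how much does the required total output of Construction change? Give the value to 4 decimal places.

Form M = I − A:
  [  0.98   -0.06   -0.02   -0.04]
  [ -0.10    0.80   -0.09   -0.15]
  [ -0.17   -0.11    0.82   -0.13]
  [ -0.10   -0.14   -0.03    0.81]
Leontief inverse L = M⁻¹:
  [  1.0448    0.0970    0.0389    0.0758]
  [  0.1933    1.3363    0.1617    0.2830]
  [  0.2699    0.2393    1.2619    0.2602]
  [  0.1724    0.2518    0.0795    1.3025]
Total output x = L · d:
  x_0 = 1.0448·98 + 0.0970·35 + 0.0389·32 + 0.0758·21 = 108.6194
  x_1 = 0.1933·98 + 1.3363·35 + 0.1617·32 + 0.2830·21 = 76.8275
  x_2 = 0.2699·98 + 0.2393·35 + 1.2619·32 + 0.2602·21 = 80.6642
  x_3 = 0.1724·98 + 0.2518·35 + 0.0795·32 + 1.3025·21 = 55.6021
Δx_3 = L[3,0] · Δd_0 = 0.1724 · 16 = 2.7582

2.7582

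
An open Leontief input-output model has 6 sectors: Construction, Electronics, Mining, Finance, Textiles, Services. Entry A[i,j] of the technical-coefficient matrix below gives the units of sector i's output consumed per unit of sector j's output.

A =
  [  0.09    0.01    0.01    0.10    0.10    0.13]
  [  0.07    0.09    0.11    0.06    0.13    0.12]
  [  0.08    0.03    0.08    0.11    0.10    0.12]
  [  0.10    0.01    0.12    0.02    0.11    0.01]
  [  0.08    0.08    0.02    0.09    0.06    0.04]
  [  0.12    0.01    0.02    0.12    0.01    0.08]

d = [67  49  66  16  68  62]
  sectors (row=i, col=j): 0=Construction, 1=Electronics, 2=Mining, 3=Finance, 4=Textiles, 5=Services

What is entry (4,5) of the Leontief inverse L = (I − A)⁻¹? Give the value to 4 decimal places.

L[4,5] = 0.0909

Form M = I − A:
  [  0.91   -0.01   -0.01   -0.10   -0.10   -0.13]
  [ -0.07    0.91   -0.11   -0.06   -0.13   -0.12]
  [ -0.08   -0.03    0.92   -0.11   -0.10   -0.12]
  [ -0.10   -0.01   -0.12    0.98   -0.11   -0.01]
  [ -0.08   -0.08   -0.02   -0.09    0.94   -0.04]
  [ -0.12   -0.01   -0.02   -0.12   -0.01    0.92]
Leontief inverse L = M⁻¹:
  [  1.1606    0.0315    0.0448    0.1618    0.1535    0.1824]
  [  0.1628    1.1285    0.1650    0.1484    0.2105    0.2025]
  [  0.1635    0.0579    1.1276    0.1852    0.1690    0.1871]
  [  0.1575    0.0338    0.1514    1.0786    0.1645    0.0653]
  [  0.1388    0.1042    0.0586    0.1408    1.1167    0.0909]
  [  0.1788    0.0232    0.0525    0.1690    0.0596    1.1265]
Total output x = L · d:
  x_0 = 1.1606·67 + 0.0315·49 + 0.0448·66 + 0.1618·16 + 0.1535·68 + 0.1824·62 = 106.5907
  x_1 = 0.1628·67 + 1.1285·49 + 0.1650·66 + 0.1484·16 + 0.2105·68 + 0.2025·62 = 106.3357
  x_2 = 0.1635·67 + 0.0579·49 + 1.1276·66 + 0.1852·16 + 0.1690·68 + 0.1871·62 = 114.2652
  x_3 = 0.1575·67 + 0.0338·49 + 0.1514·66 + 1.0786·16 + 0.1645·68 + 0.0653·62 = 54.6902
  x_4 = 0.1388·67 + 0.1042·49 + 0.0586·66 + 0.1408·16 + 1.1167·68 + 0.0909·62 = 102.0943
  x_5 = 0.1788·67 + 0.0232·49 + 0.0525·66 + 0.1690·16 + 0.0596·68 + 1.1265·62 = 93.1775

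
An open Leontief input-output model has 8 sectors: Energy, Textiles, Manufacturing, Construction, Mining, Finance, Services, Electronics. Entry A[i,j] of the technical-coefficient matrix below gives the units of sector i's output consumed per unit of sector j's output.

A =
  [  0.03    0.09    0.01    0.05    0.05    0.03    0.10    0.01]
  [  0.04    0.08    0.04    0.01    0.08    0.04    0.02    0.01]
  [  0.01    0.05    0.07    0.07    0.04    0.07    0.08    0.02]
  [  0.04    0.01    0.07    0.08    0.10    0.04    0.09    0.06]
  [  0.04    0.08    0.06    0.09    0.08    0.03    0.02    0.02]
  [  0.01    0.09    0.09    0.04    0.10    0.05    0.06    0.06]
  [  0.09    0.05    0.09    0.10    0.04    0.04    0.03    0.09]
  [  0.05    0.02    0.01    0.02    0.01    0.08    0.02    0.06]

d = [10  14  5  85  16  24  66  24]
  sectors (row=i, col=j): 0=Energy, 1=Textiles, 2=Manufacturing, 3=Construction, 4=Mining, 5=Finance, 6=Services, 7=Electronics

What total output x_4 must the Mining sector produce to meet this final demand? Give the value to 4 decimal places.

38.7231

Form M = I − A:
  [  0.97   -0.09   -0.01   -0.05   -0.05   -0.03   -0.10   -0.01]
  [ -0.04    0.92   -0.04   -0.01   -0.08   -0.04   -0.02   -0.01]
  [ -0.01   -0.05    0.93   -0.07   -0.04   -0.07   -0.08   -0.02]
  [ -0.04   -0.01   -0.07    0.92   -0.10   -0.04   -0.09   -0.06]
  [ -0.04   -0.08   -0.06   -0.09    0.92   -0.03   -0.02   -0.02]
  [ -0.01   -0.09   -0.09   -0.04   -0.10    0.95   -0.06   -0.06]
  [ -0.09   -0.05   -0.09   -0.10   -0.04   -0.04    0.97   -0.09]
  [ -0.05   -0.02   -0.01   -0.02   -0.01   -0.08   -0.02    0.94]
Leontief inverse L = M⁻¹:
  [  1.0589    0.1288    0.0482    0.0892    0.0929    0.0577    0.1303    0.0375]
  [  0.0596    1.1165    0.0701    0.0405    0.1170    0.0637    0.0456    0.0275]
  [  0.0383    0.0911    1.1160    0.1151    0.0881    0.1043    0.1179    0.0523]
  [  0.0751    0.0569    0.1205    1.1360    0.1534    0.0802    0.1344    0.0977]
  [  0.0666    0.1220    0.1010    0.1332    1.1299    0.0623    0.0582    0.0462]
  [  0.0426    0.1403    0.1394    0.0898    0.1543    1.0908    0.0997    0.0931]
  [  0.1233    0.0991    0.1372    0.1514    0.0952    0.0837    1.0808    0.1258]
  [  0.0666    0.0481    0.0344    0.0433    0.0388    0.1025    0.0441    1.0801]
Total output x = L · d:
  x_0 = 1.0589·10 + 0.1288·14 + 0.0482·5 + 0.0892·85 + 0.0929·16 + 0.0577·24 + 0.1303·66 + 0.0375·24 = 32.5889
  x_1 = 0.0596·10 + 1.1165·14 + 0.0701·5 + 0.0405·85 + 0.1170·16 + 0.0637·24 + 0.0456·66 + 0.0275·24 = 27.0899
  x_2 = 0.0383·10 + 0.0911·14 + 1.1160·5 + 0.1151·85 + 0.0881·16 + 0.1043·24 + 0.1179·66 + 0.0523·24 = 29.9679
  x_3 = 0.0751·10 + 0.0569·14 + 0.1205·5 + 1.1360·85 + 0.1534·16 + 0.0802·24 + 0.1344·66 + 0.0977·24 = 114.3076
  x_4 = 0.0666·10 + 0.1220·14 + 0.1010·5 + 0.1332·85 + 1.1299·16 + 0.0623·24 + 0.0582·66 + 0.0462·24 = 38.7231
  x_5 = 0.0426·10 + 0.1403·14 + 0.1394·5 + 0.0898·85 + 0.1543·16 + 1.0908·24 + 0.0997·66 + 0.0931·24 = 48.1845
  x_6 = 0.1233·10 + 0.0991·14 + 0.1372·5 + 0.1514·85 + 0.0952·16 + 0.0837·24 + 1.0808·66 + 0.1258·24 = 94.0528
  x_7 = 0.0666·10 + 0.0481·14 + 0.0344·5 + 0.0433·85 + 0.0388·16 + 0.1025·24 + 0.0441·66 + 1.0801·24 = 37.1065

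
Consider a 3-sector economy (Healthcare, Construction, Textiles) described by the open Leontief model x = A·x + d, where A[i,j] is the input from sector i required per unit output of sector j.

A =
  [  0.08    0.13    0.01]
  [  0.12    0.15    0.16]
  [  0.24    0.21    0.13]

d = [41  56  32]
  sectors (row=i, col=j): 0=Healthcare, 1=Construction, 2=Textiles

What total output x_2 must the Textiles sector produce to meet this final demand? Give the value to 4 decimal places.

Form M = I − A:
  [  0.92   -0.13   -0.01]
  [ -0.12    0.85   -0.16]
  [ -0.24   -0.21    0.87]
Leontief inverse L = M⁻¹:
  [  1.1230    0.1833    0.0466]
  [  0.2272    1.2695    0.2361]
  [  0.3646    0.3570    1.2193]
Total output x = L · d:
  x_0 = 1.1230·41 + 0.1833·56 + 0.0466·32 = 57.7988
  x_1 = 0.2272·41 + 1.2695·56 + 0.2361·32 = 87.9638
  x_2 = 0.3646·41 + 0.3570·56 + 1.2193·32 = 73.9588

73.9588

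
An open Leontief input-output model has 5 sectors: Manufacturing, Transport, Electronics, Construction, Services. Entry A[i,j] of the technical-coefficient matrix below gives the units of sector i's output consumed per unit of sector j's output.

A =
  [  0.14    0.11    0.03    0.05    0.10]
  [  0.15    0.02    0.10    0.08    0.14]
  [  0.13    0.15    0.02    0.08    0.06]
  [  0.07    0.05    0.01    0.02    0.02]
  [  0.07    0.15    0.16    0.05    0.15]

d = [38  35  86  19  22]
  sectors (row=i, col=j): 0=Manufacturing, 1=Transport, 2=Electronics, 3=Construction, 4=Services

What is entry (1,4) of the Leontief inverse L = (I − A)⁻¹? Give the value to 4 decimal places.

Form M = I − A:
  [  0.86   -0.11   -0.03   -0.05   -0.10]
  [ -0.15    0.98   -0.10   -0.08   -0.14]
  [ -0.13   -0.15    0.98   -0.08   -0.06]
  [ -0.07   -0.05   -0.01    0.98   -0.02]
  [ -0.07   -0.15   -0.16   -0.05    0.85]
Leontief inverse L = M⁻¹:
  [  1.2308    0.1844    0.0874    0.0944    0.1836]
  [  0.2473    1.1138    0.1596    0.1281    0.2268]
  [  0.2216    0.2170    1.0735    0.1238    0.1405]
  [  0.1067    0.0775    0.0302    1.0373    0.0519]
  [  0.1930    0.2572    0.2392    0.1147    1.2611]
Total output x = L · d:
  x_0 = 1.2308·38 + 0.1844·35 + 0.0874·86 + 0.0944·19 + 0.1836·22 = 66.5765
  x_1 = 0.2473·38 + 1.1138·35 + 0.1596·86 + 0.1281·19 + 0.2268·22 = 69.5294
  x_2 = 0.2216·38 + 0.2170·35 + 1.0735·86 + 0.1238·19 + 0.1405·22 = 113.7872
  x_3 = 0.1067·38 + 0.0775·35 + 0.0302·86 + 1.0373·19 + 0.0519·22 = 30.2156
  x_4 = 0.1930·38 + 0.2572·35 + 0.2392·86 + 0.1147·19 + 1.2611·22 = 66.8312

L[1,4] = 0.2268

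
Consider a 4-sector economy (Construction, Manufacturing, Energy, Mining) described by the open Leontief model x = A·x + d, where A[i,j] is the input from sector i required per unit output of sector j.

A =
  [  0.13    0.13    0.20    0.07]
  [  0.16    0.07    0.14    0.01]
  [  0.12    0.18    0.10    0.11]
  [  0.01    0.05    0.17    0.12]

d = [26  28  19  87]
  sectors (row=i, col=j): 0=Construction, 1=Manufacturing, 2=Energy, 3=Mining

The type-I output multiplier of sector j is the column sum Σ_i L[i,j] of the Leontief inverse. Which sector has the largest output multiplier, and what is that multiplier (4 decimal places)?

Form M = I − A:
  [  0.87   -0.13   -0.20   -0.07]
  [ -0.16    0.93   -0.14   -0.01]
  [ -0.12   -0.18    0.90   -0.11]
  [ -0.01   -0.05   -0.17    0.88]
Leontief inverse L = M⁻¹:
  [  1.2439    0.2479    0.3423    0.1445]
  [  0.2485    1.1614    0.2480    0.0640]
  [  0.2243    0.2804    1.2378    0.1757]
  [  0.0716    0.1230    0.2571    1.1756]
Total output x = L · d:
  x_0 = 1.2439·26 + 0.2479·28 + 0.3423·19 + 0.1445·87 = 58.3613
  x_1 = 0.2485·26 + 1.1614·28 + 0.2480·19 + 0.0640·87 = 49.2593
  x_2 = 0.2243·26 + 0.2804·28 + 1.2378·19 + 0.1757·87 = 52.4903
  x_3 = 0.0716·26 + 0.1230·28 + 0.2571·19 + 1.1756·87 = 112.4658
Output multipliers (column sums of L):
  Construction: 1.7883
  Manufacturing: 1.8127
  Energy: 2.0851
  Mining: 1.5599

Energy (2.0851)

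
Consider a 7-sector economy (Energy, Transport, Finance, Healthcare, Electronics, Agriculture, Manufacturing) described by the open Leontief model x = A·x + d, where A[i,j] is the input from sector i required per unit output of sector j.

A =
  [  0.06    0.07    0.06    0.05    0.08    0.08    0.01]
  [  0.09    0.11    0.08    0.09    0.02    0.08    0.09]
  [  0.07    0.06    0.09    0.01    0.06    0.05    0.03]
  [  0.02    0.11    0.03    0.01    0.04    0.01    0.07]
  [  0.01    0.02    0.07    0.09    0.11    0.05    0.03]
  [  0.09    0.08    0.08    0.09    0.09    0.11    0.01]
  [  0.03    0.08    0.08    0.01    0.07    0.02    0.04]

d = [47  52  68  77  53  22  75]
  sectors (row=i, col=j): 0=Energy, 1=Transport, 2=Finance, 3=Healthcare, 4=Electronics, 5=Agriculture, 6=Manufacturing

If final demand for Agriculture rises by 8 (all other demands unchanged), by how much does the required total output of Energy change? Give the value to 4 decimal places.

1.0025

Form M = I − A:
  [  0.94   -0.07   -0.06   -0.05   -0.08   -0.08   -0.01]
  [ -0.09    0.89   -0.08   -0.09   -0.02   -0.08   -0.09]
  [ -0.07   -0.06    0.91   -0.01   -0.06   -0.05   -0.03]
  [ -0.02   -0.11   -0.03    0.99   -0.04   -0.01   -0.07]
  [ -0.01   -0.02   -0.07   -0.09    0.89   -0.05   -0.03]
  [ -0.09   -0.08   -0.08   -0.09   -0.09    0.89   -0.01]
  [ -0.03   -0.08   -0.08   -0.01   -0.07   -0.02    0.96]
Leontief inverse L = M⁻¹:
  [  1.1004    0.1229    0.1107    0.0914    0.1289    0.1253    0.0384]
  [  0.1459    1.1881    0.1484    0.1380    0.0803    0.1373    0.1315]
  [  0.1073    0.1060    1.1375    0.0448    0.1041    0.0907    0.0541]
  [  0.0491    0.1504    0.0679    1.0379    0.0705    0.0395    0.0950]
  [  0.0392    0.0642    0.1133    0.1220    1.1545    0.0831    0.0558]
  [  0.1437    0.1518    0.1465    0.1434    0.1547    1.1698    0.0478]
  [  0.0619    0.1211    0.1226    0.0408    0.1075    0.0538    1.0644]
Total output x = L · d:
  x_0 = 1.1004·47 + 0.1229·52 + 0.1107·68 + 0.0914·77 + 0.1289·53 + 0.1253·22 + 0.0384·75 = 85.1453
  x_1 = 0.1459·47 + 1.1881·52 + 0.1484·68 + 0.1380·77 + 0.0803·53 + 0.1373·22 + 0.1315·75 = 106.4965
  x_2 = 0.1073·47 + 0.1060·52 + 1.1375·68 + 0.0448·77 + 0.1041·53 + 0.0907·22 + 0.0541·75 = 102.9268
  x_3 = 0.0491·47 + 0.1504·52 + 0.0679·68 + 1.0379·77 + 0.0705·53 + 0.0395·22 + 0.0950·75 = 106.3981
  x_4 = 0.0392·47 + 0.0642·52 + 0.1133·68 + 0.1220·77 + 1.1545·53 + 0.0831·22 + 0.0558·75 = 89.4858
  x_5 = 0.1437·47 + 0.1518·52 + 0.1465·68 + 0.1434·77 + 0.1547·53 + 1.1698·22 + 0.0478·75 = 73.1691
  x_6 = 0.0619·47 + 0.1211·52 + 0.1226·68 + 0.0408·77 + 0.1075·53 + 0.0538·22 + 1.0644·75 = 107.3954
Δx_0 = L[0,5] · Δd_5 = 0.1253 · 8 = 1.0025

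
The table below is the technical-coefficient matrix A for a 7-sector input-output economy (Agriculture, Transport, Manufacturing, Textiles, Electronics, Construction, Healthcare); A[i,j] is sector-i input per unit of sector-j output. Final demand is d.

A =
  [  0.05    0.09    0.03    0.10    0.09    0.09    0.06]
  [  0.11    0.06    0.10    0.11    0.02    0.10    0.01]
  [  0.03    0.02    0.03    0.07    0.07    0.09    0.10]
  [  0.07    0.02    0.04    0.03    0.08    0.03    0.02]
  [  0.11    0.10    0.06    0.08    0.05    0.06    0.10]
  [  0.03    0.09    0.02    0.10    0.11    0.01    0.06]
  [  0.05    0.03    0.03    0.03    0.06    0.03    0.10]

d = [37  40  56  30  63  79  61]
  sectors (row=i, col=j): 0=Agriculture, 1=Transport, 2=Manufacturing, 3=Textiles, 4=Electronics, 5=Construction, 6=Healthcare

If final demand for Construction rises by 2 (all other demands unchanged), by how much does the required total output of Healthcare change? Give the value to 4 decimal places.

0.1242

Form M = I − A:
  [  0.95   -0.09   -0.03   -0.10   -0.09   -0.09   -0.06]
  [ -0.11    0.94   -0.10   -0.11   -0.02   -0.10   -0.01]
  [ -0.03   -0.02    0.97   -0.07   -0.07   -0.09   -0.10]
  [ -0.07   -0.02   -0.04    0.97   -0.08   -0.03   -0.02]
  [ -0.11   -0.10   -0.06   -0.08    0.95   -0.06   -0.10]
  [ -0.03   -0.09   -0.02   -0.10   -0.11    0.99   -0.06]
  [ -0.05   -0.03   -0.03   -0.03   -0.06   -0.03    0.90]
Leontief inverse L = M⁻¹:
  [  1.1118    0.1446    0.0719    0.1666    0.1511    0.1399    0.1135]
  [  0.1642    1.1119    0.1374    0.1776    0.0856    0.1522    0.0622]
  [  0.0749    0.0617    1.0591    0.1185    0.1202    0.1247    0.1477]
  [  0.1055    0.0543    0.0632    1.0703    0.1166    0.0620    0.0555]
  [  0.1743    0.1574    0.1044    0.1526    1.1168    0.1184    0.1603]
  [  0.0855    0.1336    0.0574    0.1529    0.1566    1.0539    0.1046]
  [  0.0877    0.0639    0.0549    0.0701    0.0988    0.0621    1.1404]
Total output x = L · d:
  x_0 = 1.1118·37 + 0.1446·40 + 0.0719·56 + 0.1666·30 + 0.1511·63 + 0.1399·79 + 0.1135·61 = 83.4369
  x_1 = 0.1642·37 + 1.1119·40 + 0.1374·56 + 0.1776·30 + 0.0856·63 + 0.1522·79 + 0.0622·61 = 84.7781
  x_2 = 0.0749·37 + 0.0617·40 + 1.0591·56 + 0.1185·30 + 0.1202·63 + 0.1247·79 + 0.1477·61 = 94.5265
  x_3 = 0.1055·37 + 0.0543·40 + 0.0632·56 + 1.0703·30 + 0.1166·63 + 0.0620·79 + 0.0555·61 = 57.3590
  x_4 = 0.1743·37 + 0.1574·40 + 0.1044·56 + 0.1526·30 + 1.1168·63 + 0.1184·79 + 0.1603·61 = 112.6655
  x_5 = 0.0855·37 + 0.1336·40 + 0.0574·56 + 0.1529·30 + 0.1566·63 + 1.0539·79 + 0.1046·61 = 115.8113
  x_6 = 0.0877·37 + 0.0639·40 + 0.0549·56 + 0.0701·30 + 0.0988·63 + 0.0621·79 + 1.1404·61 = 91.6734
Δx_6 = L[6,5] · Δd_5 = 0.0621 · 2 = 0.1242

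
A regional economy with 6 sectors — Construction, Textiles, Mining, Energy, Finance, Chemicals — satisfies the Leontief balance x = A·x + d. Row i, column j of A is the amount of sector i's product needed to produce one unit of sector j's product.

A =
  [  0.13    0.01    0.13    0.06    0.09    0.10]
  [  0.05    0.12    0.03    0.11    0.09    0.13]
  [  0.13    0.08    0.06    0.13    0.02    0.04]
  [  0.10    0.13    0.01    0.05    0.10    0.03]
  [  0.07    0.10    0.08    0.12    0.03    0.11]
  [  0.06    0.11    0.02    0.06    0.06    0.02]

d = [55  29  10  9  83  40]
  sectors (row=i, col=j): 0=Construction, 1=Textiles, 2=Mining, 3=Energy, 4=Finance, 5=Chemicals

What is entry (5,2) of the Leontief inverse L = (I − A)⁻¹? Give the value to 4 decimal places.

Form M = I − A:
  [  0.87   -0.01   -0.13   -0.06   -0.09   -0.10]
  [ -0.05    0.88   -0.03   -0.11   -0.09   -0.13]
  [ -0.13   -0.08    0.94   -0.13   -0.02   -0.04]
  [ -0.10   -0.13   -0.01    0.95   -0.10   -0.03]
  [ -0.07   -0.10   -0.08   -0.12    0.97   -0.11]
  [ -0.06   -0.11   -0.02   -0.06   -0.06    0.98]
Leontief inverse L = M⁻¹:
  [  1.2230    0.0902    0.1899    0.1432    0.1508    0.1658]
  [  0.1302    1.2165    0.0767    0.1924    0.1588    0.2015]
  [  0.2116    0.1553    1.1095    0.2003    0.0839    0.1030]
  [  0.1684    0.2028    0.0572    1.1207    0.1572    0.0984]
  [  0.1528    0.1890    0.1263    0.1984    1.0965    0.1750]
  [  0.1135    0.1692    0.0541    0.1152    0.1055    1.0720]
Total output x = L · d:
  x_0 = 1.2230·55 + 0.0902·29 + 0.1899·10 + 0.1432·9 + 0.1508·83 + 0.1658·40 = 92.2154
  x_1 = 0.1302·55 + 1.2165·29 + 0.0767·10 + 0.1924·9 + 0.1588·83 + 0.2015·40 = 66.1753
  x_2 = 0.2116·55 + 0.1553·29 + 1.1095·10 + 0.2003·9 + 0.0839·83 + 0.1030·40 = 40.1260
  x_3 = 0.1684·55 + 0.2028·29 + 0.0572·10 + 1.1207·9 + 0.1572·83 + 0.0984·40 = 42.7907
  x_4 = 0.1528·55 + 0.1890·29 + 0.1263·10 + 0.1984·9 + 1.0965·83 + 0.1750·40 = 114.9463
  x_5 = 0.1135·55 + 0.1692·29 + 0.0541·10 + 0.1152·9 + 0.1055·83 + 1.0720·40 = 64.3663

L[5,2] = 0.0541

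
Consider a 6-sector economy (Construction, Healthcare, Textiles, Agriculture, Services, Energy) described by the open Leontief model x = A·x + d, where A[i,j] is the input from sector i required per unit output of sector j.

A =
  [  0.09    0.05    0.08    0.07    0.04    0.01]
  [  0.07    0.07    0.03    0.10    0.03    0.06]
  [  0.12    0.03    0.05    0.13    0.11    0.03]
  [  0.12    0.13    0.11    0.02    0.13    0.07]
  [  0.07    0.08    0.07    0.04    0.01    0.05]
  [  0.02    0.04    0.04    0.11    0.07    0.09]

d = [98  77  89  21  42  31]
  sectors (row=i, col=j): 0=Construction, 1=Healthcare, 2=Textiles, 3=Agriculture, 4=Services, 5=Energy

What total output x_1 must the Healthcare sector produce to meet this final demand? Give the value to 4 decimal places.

Form M = I − A:
  [  0.91   -0.05   -0.08   -0.07   -0.04   -0.01]
  [ -0.07    0.93   -0.03   -0.10   -0.03   -0.06]
  [ -0.12   -0.03    0.95   -0.13   -0.11   -0.03]
  [ -0.12   -0.13   -0.11    0.98   -0.13   -0.07]
  [ -0.07   -0.08   -0.07   -0.04    0.99   -0.05]
  [ -0.02   -0.04   -0.04   -0.11   -0.07    0.91]
Leontief inverse L = M⁻¹:
  [  1.1435    0.0897    0.1197    0.1140    0.0797    0.0356]
  [  0.1219    1.1146    0.0715    0.1452    0.0722    0.0923]
  [  0.1911    0.0886    1.1076    0.1838    0.1624    0.0675]
  [  0.1981    0.1902    0.1681    1.0967    0.1846    0.1148]
  [  0.1158    0.1147    0.1035    0.0850    1.0463    0.0763]
  [  0.0718    0.0867    0.0827    0.1561    0.1149    1.1264]
Total output x = L · d:
  x_0 = 1.1435·98 + 0.0897·77 + 0.1197·89 + 0.1140·21 + 0.0797·42 + 0.0356·31 = 136.4638
  x_1 = 0.1219·98 + 1.1146·77 + 0.0715·89 + 0.1452·21 + 0.0722·42 + 0.0923·31 = 113.0818
  x_2 = 0.1911·98 + 0.0886·77 + 1.1076·89 + 0.1838·21 + 0.1624·42 + 0.0675·31 = 136.8975
  x_3 = 0.1981·98 + 0.1902·77 + 0.1681·89 + 1.0967·21 + 0.1846·42 + 0.1148·31 = 83.3631
  x_4 = 0.1158·98 + 0.1147·77 + 0.1035·89 + 0.0850·21 + 1.0463·42 + 0.0763·31 = 77.4959
  x_5 = 0.0718·98 + 0.0867·77 + 0.0827·89 + 0.1561·21 + 0.1149·42 + 1.1264·31 = 64.0913

113.0818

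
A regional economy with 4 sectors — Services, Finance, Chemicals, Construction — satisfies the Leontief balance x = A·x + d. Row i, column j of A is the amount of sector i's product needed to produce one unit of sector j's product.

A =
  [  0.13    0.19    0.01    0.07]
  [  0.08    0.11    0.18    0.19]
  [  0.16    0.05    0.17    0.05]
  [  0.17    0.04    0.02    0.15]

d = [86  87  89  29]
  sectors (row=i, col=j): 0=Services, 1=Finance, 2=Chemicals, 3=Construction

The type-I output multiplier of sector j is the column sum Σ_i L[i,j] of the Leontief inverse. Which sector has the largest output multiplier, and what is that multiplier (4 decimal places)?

Services (1.9652)

Form M = I − A:
  [  0.87   -0.19   -0.01   -0.07]
  [ -0.08    0.89   -0.18   -0.19]
  [ -0.16   -0.05    0.83   -0.05]
  [ -0.17   -0.04   -0.02    0.85]
Leontief inverse L = M⁻¹:
  [  1.2213    0.2726    0.0778    0.1661]
  [  0.2189    1.1991    0.2700    0.3019]
  [  0.2643    0.1316    1.2395    0.1241]
  [  0.2608    0.1140    0.0574    1.2268]
Total output x = L · d:
  x_0 = 1.2213·86 + 0.2726·87 + 0.0778·89 + 0.1661·29 = 140.4822
  x_1 = 0.2189·86 + 1.1991·87 + 0.2700·89 + 0.3019·29 = 155.9259
  x_2 = 0.2643·86 + 0.1316·87 + 1.2395·89 + 0.1241·29 = 148.1027
  x_3 = 0.2608·86 + 0.1140·87 + 0.0574·89 + 1.2268·29 = 73.0365
Output multipliers (column sums of L):
  Services: 1.9652
  Finance: 1.7173
  Chemicals: 1.6448
  Construction: 1.8189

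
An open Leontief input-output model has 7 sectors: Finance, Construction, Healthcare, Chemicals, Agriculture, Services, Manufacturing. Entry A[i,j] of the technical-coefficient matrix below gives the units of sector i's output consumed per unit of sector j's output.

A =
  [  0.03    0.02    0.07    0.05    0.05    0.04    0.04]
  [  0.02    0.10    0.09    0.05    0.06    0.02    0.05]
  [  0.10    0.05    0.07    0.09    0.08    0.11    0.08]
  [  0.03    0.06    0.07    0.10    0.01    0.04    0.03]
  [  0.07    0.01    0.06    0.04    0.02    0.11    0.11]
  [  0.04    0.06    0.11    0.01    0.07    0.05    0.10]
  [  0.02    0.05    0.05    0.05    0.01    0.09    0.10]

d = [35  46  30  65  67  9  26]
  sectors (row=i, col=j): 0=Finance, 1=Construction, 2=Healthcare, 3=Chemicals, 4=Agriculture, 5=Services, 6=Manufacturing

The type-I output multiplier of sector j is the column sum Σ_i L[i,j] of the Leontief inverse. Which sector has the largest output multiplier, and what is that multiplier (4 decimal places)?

Form M = I − A:
  [  0.97   -0.02   -0.07   -0.05   -0.05   -0.04   -0.04]
  [ -0.02    0.90   -0.09   -0.05   -0.06   -0.02   -0.05]
  [ -0.10   -0.05    0.93   -0.09   -0.08   -0.11   -0.08]
  [ -0.03   -0.06   -0.07    0.90   -0.01   -0.04   -0.03]
  [ -0.07   -0.01   -0.06   -0.04    0.98   -0.11   -0.11]
  [ -0.04   -0.06   -0.11   -0.01   -0.07    0.95   -0.10]
  [ -0.02   -0.05   -0.05   -0.05   -0.01   -0.09    0.90]
Leontief inverse L = M⁻¹:
  [  1.0555    0.0452    0.1079    0.0804    0.0726    0.0772    0.0791]
  [  0.0519    1.1370    0.1397    0.0903    0.0903    0.0660    0.0993]
  [  0.1435    0.0978    1.1431    0.1436    0.1222    0.1751    0.1526]
  [  0.0559    0.0926    0.1137    1.1370    0.0355    0.0759    0.0684]
  [  0.1009    0.0452    0.1133    0.0772    1.0514    0.1590    0.1658]
  [  0.0772    0.0983    0.1656    0.0522    0.1047    1.1067    0.1611]
  [  0.0463    0.0851    0.0978    0.0840    0.0375    0.1318    1.1486]
Total output x = L · d:
  x_0 = 1.0555·35 + 0.0452·46 + 0.1079·30 + 0.0804·65 + 0.0726·67 + 0.0772·9 + 0.0791·26 = 55.1010
  x_1 = 0.0519·35 + 1.1370·46 + 0.1397·30 + 0.0903·65 + 0.0903·67 + 0.0660·9 + 0.0993·26 = 73.4016
  x_2 = 0.1435·35 + 0.0978·46 + 1.1431·30 + 0.1436·65 + 0.1222·67 + 0.1751·9 + 0.1526·26 = 66.8735
  x_3 = 0.0559·35 + 0.0926·46 + 0.1137·30 + 1.1370·65 + 0.0355·67 + 0.0759·9 + 0.0684·26 = 88.3724
  x_4 = 0.1009·35 + 0.0452·46 + 0.1133·30 + 0.0772·65 + 1.0514·67 + 0.1590·9 + 0.1658·26 = 90.2093
  x_5 = 0.0772·35 + 0.0983·46 + 0.1656·30 + 0.0522·65 + 0.1047·67 + 1.1067·9 + 0.1611·26 = 36.7494
  x_6 = 0.0463·35 + 0.0851·46 + 0.0978·30 + 0.0840·65 + 0.0375·67 + 0.1318·9 + 1.1486·26 = 47.4933
Output multipliers (column sums of L):
  Finance: 1.5312
  Construction: 1.6011
  Healthcare: 1.8812
  Chemicals: 1.6646
  Agriculture: 1.5142
  Services: 1.7917
  Manufacturing: 1.8750

Healthcare (1.8812)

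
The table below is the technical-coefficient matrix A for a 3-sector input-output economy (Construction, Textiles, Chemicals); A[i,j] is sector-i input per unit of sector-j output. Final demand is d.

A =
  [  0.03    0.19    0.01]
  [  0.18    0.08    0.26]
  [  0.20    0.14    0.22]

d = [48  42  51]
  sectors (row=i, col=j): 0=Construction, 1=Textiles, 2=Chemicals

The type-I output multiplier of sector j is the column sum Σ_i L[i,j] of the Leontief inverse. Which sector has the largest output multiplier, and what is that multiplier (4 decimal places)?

Chemicals (1.8820)

Form M = I − A:
  [  0.97   -0.19   -0.01]
  [ -0.18    0.92   -0.26]
  [ -0.20   -0.14    0.78]
Leontief inverse L = M⁻¹:
  [  1.0950    0.2405    0.0942]
  [  0.3093    1.2130    0.4083]
  [  0.3363    0.2794    1.3795]
Total output x = L · d:
  x_0 = 1.0950·48 + 0.2405·42 + 0.0942·51 = 67.4623
  x_1 = 0.3093·48 + 1.2130·42 + 0.4083·51 = 86.6115
  x_2 = 0.3363·48 + 0.2794·42 + 1.3795·51 = 98.2283
Output multipliers (column sums of L):
  Construction: 1.7405
  Textiles: 1.7328
  Chemicals: 1.8820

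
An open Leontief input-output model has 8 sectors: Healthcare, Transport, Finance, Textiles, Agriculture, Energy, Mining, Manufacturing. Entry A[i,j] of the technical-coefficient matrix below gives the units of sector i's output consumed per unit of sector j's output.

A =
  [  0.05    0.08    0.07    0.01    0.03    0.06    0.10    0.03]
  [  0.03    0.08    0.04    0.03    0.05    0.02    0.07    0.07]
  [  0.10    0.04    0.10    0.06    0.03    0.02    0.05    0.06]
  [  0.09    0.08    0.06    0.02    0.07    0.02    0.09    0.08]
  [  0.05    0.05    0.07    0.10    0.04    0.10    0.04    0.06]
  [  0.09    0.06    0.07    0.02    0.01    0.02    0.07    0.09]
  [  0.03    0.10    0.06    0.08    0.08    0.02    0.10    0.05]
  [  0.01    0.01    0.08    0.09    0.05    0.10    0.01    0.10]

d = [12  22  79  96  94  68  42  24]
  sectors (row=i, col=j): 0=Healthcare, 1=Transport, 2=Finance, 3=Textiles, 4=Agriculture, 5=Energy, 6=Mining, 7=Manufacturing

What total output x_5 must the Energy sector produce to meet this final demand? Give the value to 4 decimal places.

104.5283

Form M = I − A:
  [  0.95   -0.08   -0.07   -0.01   -0.03   -0.06   -0.10   -0.03]
  [ -0.03    0.92   -0.04   -0.03   -0.05   -0.02   -0.07   -0.07]
  [ -0.10   -0.04    0.90   -0.06   -0.03   -0.02   -0.05   -0.06]
  [ -0.09   -0.08   -0.06    0.98   -0.07   -0.02   -0.09   -0.08]
  [ -0.05   -0.05   -0.07   -0.10    0.96   -0.10   -0.04   -0.06]
  [ -0.09   -0.06   -0.07   -0.02   -0.01    0.98   -0.07   -0.09]
  [ -0.03   -0.10   -0.06   -0.08   -0.08   -0.02    0.90   -0.05]
  [ -0.01   -0.01   -0.08   -0.09   -0.05   -0.10   -0.01    0.90]
Leontief inverse L = M⁻¹:
  [  1.0927    0.1322    0.1242    0.0516    0.0668    0.0915    0.1548    0.0818]
  [  0.0661    1.1247    0.0890    0.0708    0.0850    0.0535    0.1161    0.1194]
  [  0.1486    0.0928    1.1609    0.1030    0.0688    0.0577    0.1073    0.1150]
  [  0.1376    0.1391    0.1250    1.0721    0.1143    0.0649    0.1520    0.1416]
  [  0.1063    0.1083    0.1359    0.1459    1.0821    0.1398    0.1027    0.1258]
  [  0.1303    0.1084    0.1256    0.0617    0.0467    1.0562    0.1219    0.1421]
  [  0.0816    0.1631    0.1252    0.1335    0.1284    0.0622    1.1650    0.1151]
  [  0.0611    0.0560    0.1410    0.1342    0.0860    0.1390    0.0599    1.1618]
Total output x = L · d:
  x_0 = 1.0927·12 + 0.1322·22 + 0.1242·79 + 0.0516·96 + 0.0668·94 + 0.0915·68 + 0.1548·42 + 0.0818·24 = 51.7519
  x_1 = 0.0661·12 + 1.1247·22 + 0.0890·79 + 0.0708·96 + 0.0850·94 + 0.0535·68 + 0.1161·42 + 0.1194·24 = 58.7302
  x_2 = 0.1486·12 + 0.0928·22 + 1.1609·79 + 0.1030·96 + 0.0688·94 + 0.0577·68 + 0.1073·42 + 0.1150·24 = 123.0780
  x_3 = 0.1376·12 + 0.1391·22 + 0.1250·79 + 1.0721·96 + 0.1143·94 + 0.0649·68 + 0.1520·42 + 0.1416·24 = 142.4563
  x_4 = 0.1063·12 + 0.1083·22 + 0.1359·79 + 0.1459·96 + 1.0821·94 + 0.1398·68 + 0.1027·42 + 0.1258·24 = 146.9627
  x_5 = 0.1303·12 + 0.1084·22 + 0.1256·79 + 0.0617·96 + 0.0467·94 + 1.0562·68 + 0.1219·42 + 0.1421·24 = 104.5283
  x_6 = 0.0816·12 + 0.1631·22 + 0.1252·79 + 0.1335·96 + 0.1284·94 + 0.0622·68 + 1.1650·42 + 0.1151·24 = 95.2780
  x_7 = 0.0611·12 + 0.0560·22 + 0.1410·79 + 0.1342·96 + 0.0860·94 + 0.1390·68 + 0.0599·42 + 1.1618·24 = 73.9176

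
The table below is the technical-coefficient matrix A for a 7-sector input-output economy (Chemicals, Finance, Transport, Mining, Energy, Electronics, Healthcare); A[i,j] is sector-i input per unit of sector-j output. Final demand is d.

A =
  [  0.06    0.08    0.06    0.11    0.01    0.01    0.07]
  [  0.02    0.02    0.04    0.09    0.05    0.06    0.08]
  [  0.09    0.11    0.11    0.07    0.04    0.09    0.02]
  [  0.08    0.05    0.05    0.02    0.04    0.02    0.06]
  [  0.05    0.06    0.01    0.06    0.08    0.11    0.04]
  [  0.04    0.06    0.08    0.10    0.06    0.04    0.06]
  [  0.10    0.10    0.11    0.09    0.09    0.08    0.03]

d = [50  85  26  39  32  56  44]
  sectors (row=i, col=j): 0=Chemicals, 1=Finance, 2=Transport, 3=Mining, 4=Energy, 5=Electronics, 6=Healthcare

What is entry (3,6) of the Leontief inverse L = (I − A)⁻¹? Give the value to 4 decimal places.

L[3,6] = 0.0897

Form M = I − A:
  [  0.94   -0.08   -0.06   -0.11   -0.01   -0.01   -0.07]
  [ -0.02    0.98   -0.04   -0.09   -0.05   -0.06   -0.08]
  [ -0.09   -0.11    0.89   -0.07   -0.04   -0.09   -0.02]
  [ -0.08   -0.05   -0.05    0.98   -0.04   -0.02   -0.06]
  [ -0.05   -0.06   -0.01   -0.06    0.92   -0.11   -0.04]
  [ -0.04   -0.06   -0.08   -0.10   -0.06    0.96   -0.06]
  [ -0.10   -0.10   -0.11   -0.09   -0.09   -0.08    0.97]
Leontief inverse L = M⁻¹:
  [  1.1062    0.1271    0.1073    0.1608    0.0441    0.0469    0.1072]
  [  0.0628    1.0644    0.0832    0.1361    0.0853    0.0969    0.1120]
  [  0.1457    0.1714    1.1713    0.1416    0.0840    0.1404    0.0697]
  [  0.1165    0.0904    0.0884    1.0659    0.0686    0.0527    0.0897]
  [  0.0913    0.1049    0.0531    0.1147    1.1184    0.1496    0.0788]
  [  0.0902    0.1127    0.1308    0.1558    0.1000    1.0849    0.0994]
  [  0.1638    0.1697    0.1764    0.1691    0.1413    0.1390    1.0853]
Total output x = L · d:
  x_0 = 1.1062·50 + 0.1271·85 + 0.1073·26 + 0.1608·39 + 0.0441·32 + 0.0469·56 + 0.1072·44 = 83.9263
  x_1 = 0.0628·50 + 1.0644·85 + 0.0832·26 + 0.1361·39 + 0.0853·32 + 0.0969·56 + 0.1120·44 = 114.1724
  x_2 = 0.1457·50 + 0.1714·85 + 1.1713·26 + 0.1416·39 + 0.0840·32 + 0.1404·56 + 0.0697·44 = 71.4513
  x_3 = 0.1165·50 + 0.0904·85 + 0.0884·26 + 1.0659·39 + 0.0686·32 + 0.0527·56 + 0.0897·44 = 66.4722
  x_4 = 0.0913·50 + 0.1049·85 + 0.0531·26 + 0.1147·39 + 1.1184·32 + 0.1496·56 + 0.0788·44 = 66.9694
  x_5 = 0.0902·50 + 0.1127·85 + 0.1308·26 + 0.1558·39 + 0.1000·32 + 1.0849·56 + 0.0994·44 = 91.8955
  x_6 = 0.1638·50 + 0.1697·85 + 0.1764·26 + 0.1691·39 + 0.1413·32 + 0.1390·56 + 1.0853·44 = 93.8463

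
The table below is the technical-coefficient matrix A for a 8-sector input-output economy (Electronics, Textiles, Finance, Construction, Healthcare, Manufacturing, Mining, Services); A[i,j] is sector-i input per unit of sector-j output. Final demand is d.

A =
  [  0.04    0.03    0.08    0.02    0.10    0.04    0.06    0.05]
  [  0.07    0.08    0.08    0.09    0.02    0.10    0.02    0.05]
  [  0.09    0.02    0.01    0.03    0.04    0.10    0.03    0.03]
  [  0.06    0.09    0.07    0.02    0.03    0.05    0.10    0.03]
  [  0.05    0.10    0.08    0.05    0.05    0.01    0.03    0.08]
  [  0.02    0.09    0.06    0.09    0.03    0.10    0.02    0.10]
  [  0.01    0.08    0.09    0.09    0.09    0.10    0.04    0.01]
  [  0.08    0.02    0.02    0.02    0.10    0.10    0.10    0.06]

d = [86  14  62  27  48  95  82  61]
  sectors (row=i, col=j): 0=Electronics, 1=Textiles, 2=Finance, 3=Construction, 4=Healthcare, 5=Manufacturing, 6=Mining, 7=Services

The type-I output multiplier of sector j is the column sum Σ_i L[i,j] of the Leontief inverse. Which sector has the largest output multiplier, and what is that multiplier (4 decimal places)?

Form M = I − A:
  [  0.96   -0.03   -0.08   -0.02   -0.10   -0.04   -0.06   -0.05]
  [ -0.07    0.92   -0.08   -0.09   -0.02   -0.10   -0.02   -0.05]
  [ -0.09   -0.02    0.99   -0.03   -0.04   -0.10   -0.03   -0.03]
  [ -0.06   -0.09   -0.07    0.98   -0.03   -0.05   -0.10   -0.03]
  [ -0.05   -0.10   -0.08   -0.05    0.95   -0.01   -0.03   -0.08]
  [ -0.02   -0.09   -0.06   -0.09   -0.03    0.90   -0.02   -0.10]
  [ -0.01   -0.08   -0.09   -0.09   -0.09   -0.10    0.96   -0.01]
  [ -0.08   -0.02   -0.02   -0.02   -0.10   -0.10   -0.10    0.94]
Leontief inverse L = M⁻¹:
  [  1.0811    0.0793    0.1261    0.0601    0.1444    0.0966    0.0954    0.0912]
  [  0.1209    1.1400    0.1359    0.1390    0.0693    0.1742    0.0663    0.1010]
  [  0.1208    0.0629    1.0518    0.0650    0.0781    0.1481    0.0612    0.0685]
  [  0.1026    0.1438    0.1227    1.0682    0.0769    0.1175    0.1368    0.0716]
  [  0.0983    0.1502    0.1286    0.0915    1.0964    0.0741    0.0714    0.1222]
  [  0.0728    0.1518    0.1153    0.1406    0.0800    1.1774    0.0689    0.1529]
  [  0.0604    0.1460    0.1476    0.1424    0.1346    0.1718    1.0821    0.0615]
  [  0.1240    0.0831    0.0803    0.0720    0.1565    0.1690    0.1438    1.1125]
Total output x = L · d:
  x_0 = 1.0811·86 + 0.0793·14 + 0.1261·62 + 0.0601·27 + 0.1444·48 + 0.0966·95 + 0.0954·82 + 0.0912·61 = 133.0211
  x_1 = 0.1209·86 + 1.1400·14 + 0.1359·62 + 0.1390·27 + 0.0693·48 + 0.1742·95 + 0.0663·82 + 0.1010·61 = 70.0154
  x_2 = 0.1208·86 + 0.0629·14 + 1.0518·62 + 0.0650·27 + 0.0781·48 + 0.1481·95 + 0.0612·82 + 0.0685·61 = 105.2394
  x_3 = 0.1026·86 + 0.1438·14 + 0.1227·62 + 1.0682·27 + 0.0769·48 + 0.1175·95 + 0.1368·82 + 0.0716·61 = 77.7320
  x_4 = 0.0983·86 + 0.1502·14 + 0.1286·62 + 0.0915·27 + 1.0964·48 + 0.0741·95 + 0.0714·82 + 0.1222·61 = 93.9795
  x_5 = 0.0728·86 + 0.1518·14 + 0.1153·62 + 0.1406·27 + 0.0800·48 + 1.1774·95 + 0.0689·82 + 0.1529·61 = 149.9978
  x_6 = 0.0604·86 + 0.1460·14 + 0.1476·62 + 0.1424·27 + 0.1346·48 + 0.1718·95 + 1.0821·82 + 0.0615·61 = 135.4963
  x_7 = 0.1240·86 + 0.0831·14 + 0.0803·62 + 0.0720·27 + 0.1565·48 + 0.1690·95 + 0.1438·82 + 1.1125·61 = 121.9668
Output multipliers (column sums of L):
  Electronics: 1.7809
  Textiles: 1.9572
  Finance: 1.9082
  Construction: 1.7789
  Healthcare: 1.8361
  Manufacturing: 2.1287
  Mining: 1.7260
  Services: 1.7814

Manufacturing (2.1287)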